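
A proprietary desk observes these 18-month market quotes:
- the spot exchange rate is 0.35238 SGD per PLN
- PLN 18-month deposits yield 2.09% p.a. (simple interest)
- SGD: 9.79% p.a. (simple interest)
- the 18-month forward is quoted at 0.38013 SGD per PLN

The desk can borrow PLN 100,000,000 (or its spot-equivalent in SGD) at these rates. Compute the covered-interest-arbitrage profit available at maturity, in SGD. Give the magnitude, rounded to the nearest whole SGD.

T = 18/12 years.
Invest the PLN and cover forward: 100,000,000 × 1.031350 × 0.38013 = SGD 39,204,707.55.
Convert at spot and invest in SGD: 100,000,000 × 0.35238 × 1.146850 = SGD 40,412,700.30.
The quoted forward undervalues PLN, so borrow PLN, convert to SGD at spot, deposit the SGD at 9.79%, and buy PLN forward at 0.38013 to cover the loan.
Profit = 40,412,700.30 − 39,204,707.55 = SGD 1,207,993.

SGD 1,207,993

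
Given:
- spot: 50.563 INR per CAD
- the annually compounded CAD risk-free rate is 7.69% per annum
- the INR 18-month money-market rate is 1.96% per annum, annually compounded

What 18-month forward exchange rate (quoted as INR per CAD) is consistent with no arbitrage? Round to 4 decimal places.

46.5816

T = 18/12 years.
INR accumulates by (1 + 0.0196)^(18/12) = 1.02954359.
Growth of 1 CAD over T: (1 + 0.0769)^(18/12) = 1.11753997.
So F = 50.563 × 1.02954359 / 1.11753997 = 46.581611 (INR/CAD).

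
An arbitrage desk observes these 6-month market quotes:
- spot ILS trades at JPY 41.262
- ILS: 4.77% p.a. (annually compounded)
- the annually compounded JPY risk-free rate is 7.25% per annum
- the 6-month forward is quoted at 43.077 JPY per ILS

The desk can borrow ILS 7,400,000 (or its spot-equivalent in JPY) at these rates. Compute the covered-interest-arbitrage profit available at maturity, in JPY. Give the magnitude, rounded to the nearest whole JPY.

JPY 10,070,225

T = 6/12 years.
Invest the ILS and cover forward: 7,400,000 × 1.02357217625 × 43.077 = JPY 326,283,897.91.
Convert at spot and invest in JPY: 7,400,000 × 41.262 × 1.03561575886 = JPY 316,213,673.07.
The quoted forward overvalues ILS, so borrow JPY, buy ILS at spot, deposit the ILS at 4.77%, and sell the proceeds forward at 43.077.
Profit = 326,283,897.91 − 316,213,673.07 = JPY 10,070,225.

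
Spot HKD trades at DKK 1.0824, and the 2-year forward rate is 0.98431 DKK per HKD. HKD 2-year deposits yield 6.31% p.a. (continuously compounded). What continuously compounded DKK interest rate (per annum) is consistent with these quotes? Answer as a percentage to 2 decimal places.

T = 2 years.
By CIP, F/S equals the DKK-to-HKD growth ratio: 0.98431/1.0824 = 0.9093773.
The HKD side grows by e^(0.0631×2) = 1.134509.
So the DKK growth factor = 1.0316967.
Take logs: ln 1.0316967 / 2 = 0.015602, so 1.56%.

1.56%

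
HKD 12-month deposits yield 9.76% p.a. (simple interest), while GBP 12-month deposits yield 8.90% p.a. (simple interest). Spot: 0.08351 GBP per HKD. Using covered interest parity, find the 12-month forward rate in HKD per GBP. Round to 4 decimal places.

12.0692

T = 1 year.
GBP accumulates by 1 + 0.0890×1 = 1.089000.
HKD accumulates by 1 + 0.0976×1 = 1.097600.
CIP: F = S · (grow GBP)/(grow HKD) = 0.08351 × 1.089000/1.097600 = 0.082855676 GBP per HKD.
Quoted the other way: 1/0.082855676 = 12.0692 HKD per GBP.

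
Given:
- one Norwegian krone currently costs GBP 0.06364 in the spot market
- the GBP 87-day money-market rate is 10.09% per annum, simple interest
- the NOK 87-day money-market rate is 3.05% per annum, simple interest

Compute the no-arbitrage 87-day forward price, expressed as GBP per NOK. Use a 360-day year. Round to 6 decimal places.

0.064715

T = 87/360 years.
GBP growth factor: 1 + 0.1009×87/360 = 1.0243842.
Growth of 1 NOK over T: 1 + 0.0305×87/360 = 1.0073708.
Forward (GBP per NOK) = 0.06364 × 1.0243842 / 1.0073708 = 0.06471481.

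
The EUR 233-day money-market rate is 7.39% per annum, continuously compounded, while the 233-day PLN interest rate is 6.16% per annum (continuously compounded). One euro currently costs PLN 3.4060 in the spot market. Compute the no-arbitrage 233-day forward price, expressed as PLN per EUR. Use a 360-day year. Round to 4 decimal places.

3.3790

T = 233/360 years.
PLN growth factor: e^(0.0616×233/360) = 1.0406743.
Growth of 1 EUR over T: e^(0.0739×233/360) = 1.048992.
Forward (PLN per EUR) = 3.406 × 1.0406743 / 1.048992 = 3.378993.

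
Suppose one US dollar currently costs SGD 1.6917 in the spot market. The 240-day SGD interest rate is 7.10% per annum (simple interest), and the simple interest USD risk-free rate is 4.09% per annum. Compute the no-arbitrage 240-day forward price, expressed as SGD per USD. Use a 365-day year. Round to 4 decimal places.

T = 240/365 years.
SGD growth factor: 1 + 0.0710×240/365 = 1.0466849.
USD growth factor: 1 + 0.0409×240/365 = 1.0268932.
CIP: F = S · (grow SGD)/(grow USD) = 1.6917 × 1.0466849/1.0268932 = 1.724305 SGD per USD.

1.7243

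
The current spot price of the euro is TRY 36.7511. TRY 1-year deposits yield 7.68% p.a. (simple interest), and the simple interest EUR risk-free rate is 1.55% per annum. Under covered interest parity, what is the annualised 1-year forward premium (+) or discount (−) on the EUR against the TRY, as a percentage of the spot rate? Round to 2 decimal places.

+6.04%

T = 1 year.
F = S · g_TRY/g_EUR = 36.7511 × 1.076800/1.015500 = 38.9695564.
(F − S)/S ÷ T = (38.9695564 − 36.7511)/36.7511/1 = 0.060364 → 6.04%.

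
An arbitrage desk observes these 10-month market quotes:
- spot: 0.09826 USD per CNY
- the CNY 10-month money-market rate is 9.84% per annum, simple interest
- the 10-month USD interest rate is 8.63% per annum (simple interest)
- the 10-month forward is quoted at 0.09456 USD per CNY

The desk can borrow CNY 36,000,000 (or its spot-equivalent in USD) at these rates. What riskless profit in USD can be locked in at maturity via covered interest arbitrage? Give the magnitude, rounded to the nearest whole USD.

T = 10/12 years.
Route A — deposit CNY, sell forward: 36,000,000 × 1.082000 × 0.09456 = USD 3,683,301.12.
Route B — convert at spot, deposit USD: 36,000,000 × 0.09826 × 1.071916667 = USD 3,791,755.14.
The quoted forward undervalues CNY, so borrow CNY, convert to USD at spot, deposit the USD at 8.63%, and buy CNY forward at 0.09456 to cover the loan.
The gap between the two covered legs is USD 108,454.

USD 108,454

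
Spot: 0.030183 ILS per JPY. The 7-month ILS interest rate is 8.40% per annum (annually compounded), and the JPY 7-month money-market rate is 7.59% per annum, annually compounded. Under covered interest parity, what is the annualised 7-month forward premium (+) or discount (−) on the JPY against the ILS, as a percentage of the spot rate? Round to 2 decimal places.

T = 7/12 years.
CIP forward (ILS per JPY) = 0.030183 × 1.0481749/1.0435989 = 0.030315347.
Annualised premium = (F − S)/S × (1/T) = (0.030315347 − 0.030183)/0.030183 ÷ (7/12) = 0.75%.

+0.75%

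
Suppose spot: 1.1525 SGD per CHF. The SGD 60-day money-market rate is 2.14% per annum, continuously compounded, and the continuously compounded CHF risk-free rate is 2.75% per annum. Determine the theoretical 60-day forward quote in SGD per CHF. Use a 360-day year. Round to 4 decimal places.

T = 60/360 years.
SGD growth factor: e^(0.0214×60/360) = 1.003573.
CHF accumulates by e^(0.0275×60/360) = 1.0045939.
So F = 1.1525 × 1.003573 / 1.0045939 = 1.151329 (SGD/CHF).

1.1513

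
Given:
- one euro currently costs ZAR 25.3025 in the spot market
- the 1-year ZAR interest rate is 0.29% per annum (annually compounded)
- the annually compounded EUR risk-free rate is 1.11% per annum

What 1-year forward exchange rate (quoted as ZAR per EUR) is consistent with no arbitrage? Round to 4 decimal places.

T = 1 year.
Growth of 1 ZAR over T: (1 + 0.0029)^1 = 1.002900.
EUR accumulates by (1 + 0.0111)^1 = 1.011100.
CIP: F = S · (grow ZAR)/(grow EUR) = 25.3025 × 1.002900/1.011100 = 25.097297 ZAR per EUR.

25.0973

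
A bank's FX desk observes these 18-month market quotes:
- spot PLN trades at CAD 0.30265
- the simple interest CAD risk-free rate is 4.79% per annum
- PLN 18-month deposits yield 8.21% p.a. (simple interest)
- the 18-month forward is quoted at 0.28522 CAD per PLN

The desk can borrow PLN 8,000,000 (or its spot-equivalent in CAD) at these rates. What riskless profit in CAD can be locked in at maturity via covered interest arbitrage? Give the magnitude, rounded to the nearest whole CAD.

T = 18/12 years.
Route A — deposit PLN, sell forward: 8,000,000 × 1.123150 × 0.28522 = CAD 2,562,758.74.
Route B — convert at spot, deposit CAD: 8,000,000 × 0.30265 × 1.071850 = CAD 2,595,163.22.
The quoted forward undervalues PLN, so borrow PLN, convert to CAD at spot, deposit the CAD at 4.79%, and buy PLN forward at 0.28522 to cover the loan.
The gap between the two covered legs is CAD 32,404.

CAD 32,404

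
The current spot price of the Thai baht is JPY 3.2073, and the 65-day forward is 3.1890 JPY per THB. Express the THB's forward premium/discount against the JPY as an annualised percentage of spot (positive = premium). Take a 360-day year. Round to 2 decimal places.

T = 65/360 years.
(F − S)/S = (3.1890 − 3.2073)/3.2073 = -0.0057057.
Per annum: -0.0057057 / (65/360) = -0.031601 = -3.16%.

-3.16%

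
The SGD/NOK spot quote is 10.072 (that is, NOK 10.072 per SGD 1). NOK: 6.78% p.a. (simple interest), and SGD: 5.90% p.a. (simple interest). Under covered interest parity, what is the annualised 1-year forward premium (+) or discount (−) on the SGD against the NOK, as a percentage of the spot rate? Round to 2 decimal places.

+0.83%

T = 1 year.
CIP forward (NOK per SGD) = 10.072 × 1.067800/1.059000 = 10.155696.
Annualised premium = (F − S)/S × (1/T) = (10.155696 − 10.072)/10.072 ÷ 1 = 0.83%.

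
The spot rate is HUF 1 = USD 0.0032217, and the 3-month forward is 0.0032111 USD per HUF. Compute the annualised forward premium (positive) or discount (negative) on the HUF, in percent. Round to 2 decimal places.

T = 3/12 years.
HUF trades forward at -0.32902% vs spot over the period.
×(1/T) gives -1.32% p.a.

-1.32%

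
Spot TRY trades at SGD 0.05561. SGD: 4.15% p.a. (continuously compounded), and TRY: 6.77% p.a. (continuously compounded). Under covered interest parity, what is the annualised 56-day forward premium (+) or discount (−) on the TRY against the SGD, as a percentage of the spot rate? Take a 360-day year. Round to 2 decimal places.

T = 56/360 years.
No-arbitrage forward: 0.05561 × 1.0064764 / 1.0105868 = 0.05538382 SGD/TRY.
Annualised premium = (F − S)/S × (1/T) = (0.05538382 − 0.05561)/0.05561 ÷ (56/360) = -2.61%.

-2.61%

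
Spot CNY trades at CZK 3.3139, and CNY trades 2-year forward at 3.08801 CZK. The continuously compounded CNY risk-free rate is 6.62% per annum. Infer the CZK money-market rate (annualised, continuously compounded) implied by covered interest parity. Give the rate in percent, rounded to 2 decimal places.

T = 2 years.
CIP gives F = S · g_CZK/g_CNY, so g_CZK/g_CNY = 3.08801/3.3139 = 0.9318356.
CNY growth factor: e^(0.0662×2) = 1.1415649.
So the CZK growth factor = 1.0637508.
Take logs: ln 1.0637508 / 2 = 0.030901, so 3.09%.

3.09%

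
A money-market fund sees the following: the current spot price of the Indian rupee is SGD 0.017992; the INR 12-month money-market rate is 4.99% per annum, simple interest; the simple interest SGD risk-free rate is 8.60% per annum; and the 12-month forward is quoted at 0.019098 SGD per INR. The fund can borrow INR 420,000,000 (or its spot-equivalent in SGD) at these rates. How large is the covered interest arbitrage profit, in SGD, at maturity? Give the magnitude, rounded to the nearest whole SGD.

T = 1 year.
Keep in INR, deliver into the forward: 420,000,000·1.049900·0.019098 = SGD 8,421,415.88.
Swap to SGD now, deposit: 420,000,000·0.017992·1.086000 = SGD 8,206,511.04.
The quoted forward overvalues INR, so borrow SGD, buy INR at spot, deposit the INR at 4.99%, and sell the proceeds forward at 0.019098.
The gap between the two covered legs is SGD 214,905.

SGD 214,905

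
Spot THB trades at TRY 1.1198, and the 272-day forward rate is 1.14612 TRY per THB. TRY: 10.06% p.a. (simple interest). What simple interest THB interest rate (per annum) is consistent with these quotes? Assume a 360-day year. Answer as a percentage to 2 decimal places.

6.79%

T = 272/360 years.
CIP gives F = S · g_TRY/g_THB, so g_TRY/g_THB = 1.14612/1.1198 = 1.0235042.
The TRY side grows by 1 + 0.1006×272/360 = 1.0760089.
Hence g_THB = 1.051299.
r = (1.051299 − 1)/(272/360) = 0.067896 → 6.79%.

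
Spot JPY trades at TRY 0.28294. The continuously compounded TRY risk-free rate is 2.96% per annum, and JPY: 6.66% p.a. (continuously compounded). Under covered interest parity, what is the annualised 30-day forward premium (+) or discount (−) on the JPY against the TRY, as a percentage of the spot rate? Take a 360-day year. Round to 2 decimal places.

T = 30/360 years.
CIP forward (TRY per JPY) = 0.28294 × 1.0024697/1.0055654 = 0.28206895.
Annualised premium = (F − S)/S × (1/T) = (0.28206895 − 0.28294)/0.28294 ÷ (30/360) = -3.69%.

-3.69%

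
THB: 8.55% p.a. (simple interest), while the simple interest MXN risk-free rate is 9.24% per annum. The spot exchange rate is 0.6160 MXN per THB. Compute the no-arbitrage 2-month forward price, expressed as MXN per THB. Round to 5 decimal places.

T = 2/12 years.
Growth of 1 MXN over T: 1 + 0.0924×2/12 = 1.015400.
THB accumulates by 1 + 0.0855×2/12 = 1.014250.
CIP: F = S · (grow MXN)/(grow THB) = 0.616 × 1.015400/1.014250 = 0.6166984 MXN per THB.

0.61670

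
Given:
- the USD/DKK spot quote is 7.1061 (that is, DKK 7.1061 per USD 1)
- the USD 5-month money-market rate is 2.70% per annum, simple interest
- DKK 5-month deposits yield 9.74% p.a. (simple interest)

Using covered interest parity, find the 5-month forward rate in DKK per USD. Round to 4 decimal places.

7.3122

T = 5/12 years.
DKK accumulates by 1 + 0.0974×5/12 = 1.0405833.
Growth of 1 USD over T: 1 + 0.0270×5/12 = 1.011250.
CIP: F = S · (grow DKK)/(grow USD) = 7.1061 × 1.0405833/1.011250 = 7.312226 DKK per USD.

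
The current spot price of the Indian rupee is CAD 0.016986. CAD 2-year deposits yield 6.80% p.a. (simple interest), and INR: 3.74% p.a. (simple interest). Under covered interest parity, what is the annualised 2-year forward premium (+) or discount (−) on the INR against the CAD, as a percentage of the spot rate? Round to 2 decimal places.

+2.85%

T = 2 years.
CIP forward (CAD per INR) = 0.016986 × 1.136000/1.074800 = 0.017953197.
Annualised premium = (F − S)/S × (1/T) = (0.017953197 − 0.016986)/0.016986 ÷ 2 = 2.85%.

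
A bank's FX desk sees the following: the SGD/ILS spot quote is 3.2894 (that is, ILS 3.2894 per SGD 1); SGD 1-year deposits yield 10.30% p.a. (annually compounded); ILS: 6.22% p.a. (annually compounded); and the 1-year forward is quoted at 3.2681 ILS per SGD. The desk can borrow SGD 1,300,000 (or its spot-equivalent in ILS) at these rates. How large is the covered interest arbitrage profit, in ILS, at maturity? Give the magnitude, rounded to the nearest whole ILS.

ILS 143,928

T = 1 year.
Route A — deposit SGD, sell forward: 1,300,000 × 1.103000 × 3.2681 = ILS 4,686,128.59.
Route B — convert at spot, deposit ILS: 1,300,000 × 3.2894 × 1.062200 = ILS 4,542,200.88.
The quoted forward overvalues SGD, so borrow ILS, buy SGD at spot, deposit the SGD at 10.30%, and sell the proceeds forward at 3.2681.
Arbitrage profit = |4,686,128.59 − 4,542,200.88| = ILS 143,928.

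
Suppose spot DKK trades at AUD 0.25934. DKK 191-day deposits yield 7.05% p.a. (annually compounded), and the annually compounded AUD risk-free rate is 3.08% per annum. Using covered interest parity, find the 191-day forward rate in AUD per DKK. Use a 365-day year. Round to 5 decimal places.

T = 191/365 years.
AUD accumulates by (1 + 0.0308)^(191/365) = 1.0160007.
DKK growth factor: (1 + 0.0705)^(191/365) = 1.0362925.
So F = 0.25934 × 1.0160007 / 1.0362925 = 0.2542618 (AUD/DKK).

0.25426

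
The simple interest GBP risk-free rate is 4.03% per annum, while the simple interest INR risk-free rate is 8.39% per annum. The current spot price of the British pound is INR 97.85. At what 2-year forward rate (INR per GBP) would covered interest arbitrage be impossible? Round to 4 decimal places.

105.7461

T = 2 years.
Growth of 1 INR over T: 1 + 0.0839×2 = 1.167800.
GBP growth factor: 1 + 0.0403×2 = 1.080600.
So F = 97.85 × 1.167800 / 1.080600 = 105.746095 (INR/GBP).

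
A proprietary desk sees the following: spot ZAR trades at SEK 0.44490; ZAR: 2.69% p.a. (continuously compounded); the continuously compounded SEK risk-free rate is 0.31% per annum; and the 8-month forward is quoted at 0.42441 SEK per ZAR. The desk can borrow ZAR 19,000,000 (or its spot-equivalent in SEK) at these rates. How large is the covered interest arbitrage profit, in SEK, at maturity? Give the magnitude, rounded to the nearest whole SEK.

T = 8/12 years.
Route A — deposit ZAR, sell forward: 19,000,000 × 1.018095101 × 0.42441 = SEK 8,209,705.09.
Route B — convert at spot, deposit SEK: 19,000,000 × 0.44490 × 1.002068804 = SEK 8,470,587.81.
The quoted forward undervalues ZAR, so borrow ZAR, convert to SEK at spot, deposit the SEK at 0.31%, and buy ZAR forward at 0.42441 to cover the loan.
The gap between the two covered legs is SEK 260,883.

SEK 260,883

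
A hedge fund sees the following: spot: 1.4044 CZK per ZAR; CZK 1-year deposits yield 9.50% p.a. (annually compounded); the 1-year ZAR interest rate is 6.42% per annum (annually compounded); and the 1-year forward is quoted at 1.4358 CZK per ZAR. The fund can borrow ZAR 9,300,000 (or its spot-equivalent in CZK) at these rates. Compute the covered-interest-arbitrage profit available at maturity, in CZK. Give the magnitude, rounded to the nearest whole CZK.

CZK 91,509

T = 1 year.
Invest the ZAR and cover forward: 9,300,000 × 1.064200 × 1.4358 = CZK 14,210,198.75.
Convert at spot and invest in CZK: 9,300,000 × 1.4044 × 1.095000 = CZK 14,301,707.40.
The quoted forward undervalues ZAR, so borrow ZAR, convert to CZK at spot, deposit the CZK at 9.50%, and buy ZAR forward at 1.4358 to cover the loan.
The gap between the two covered legs is CZK 91,509.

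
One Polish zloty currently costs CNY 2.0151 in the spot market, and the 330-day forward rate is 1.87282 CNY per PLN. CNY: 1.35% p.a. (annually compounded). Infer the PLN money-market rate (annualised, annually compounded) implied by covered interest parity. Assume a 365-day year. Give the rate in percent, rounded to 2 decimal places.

9.90%

T = 330/365 years.
By CIP, F/S equals the CNY-to-PLN growth ratio: 1.87282/2.0151 = 0.9293931.
CNY growth factor: (1 + 0.0135)^(330/365) = 1.0121976.
So the PLN growth factor = 1.0890952.
Annualise: 1.0890952^(365/330) − 1 = 0.098998 = 9.90%.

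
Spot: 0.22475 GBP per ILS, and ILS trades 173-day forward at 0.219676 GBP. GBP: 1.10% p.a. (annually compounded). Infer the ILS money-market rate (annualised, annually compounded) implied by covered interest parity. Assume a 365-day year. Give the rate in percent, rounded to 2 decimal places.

6.09%

T = 173/365 years.
CIP gives F = S · g_GBP/g_ILS, so g_GBP/g_ILS = 0.219676/0.22475 = 0.9774238.
GBP growth factor: (1 + 0.0110)^(173/365) = 1.0051987.
Hence g_ILS = 1.0284164.
Annualise: 1.0284164^(365/173) − 1 = 0.060900 = 6.09%.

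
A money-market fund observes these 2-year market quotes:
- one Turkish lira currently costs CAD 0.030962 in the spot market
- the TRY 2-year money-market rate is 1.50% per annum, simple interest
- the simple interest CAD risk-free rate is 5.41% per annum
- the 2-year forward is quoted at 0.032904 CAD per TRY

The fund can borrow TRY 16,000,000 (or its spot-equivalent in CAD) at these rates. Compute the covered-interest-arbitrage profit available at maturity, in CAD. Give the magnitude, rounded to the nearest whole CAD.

T = 2 years.
Keep in TRY, deliver into the forward: 16,000,000·1.030000·0.032904 = CAD 542,257.92.
Swap to CAD now, deposit: 16,000,000·0.030962·1.108200 = CAD 548,993.41.
The quoted forward undervalues TRY, so borrow TRY, convert to CAD at spot, deposit the CAD at 5.41%, and buy TRY forward at 0.032904 to cover the loan.
Arbitrage profit = |542,257.92 − 548,993.41| = CAD 6,735.

CAD 6,735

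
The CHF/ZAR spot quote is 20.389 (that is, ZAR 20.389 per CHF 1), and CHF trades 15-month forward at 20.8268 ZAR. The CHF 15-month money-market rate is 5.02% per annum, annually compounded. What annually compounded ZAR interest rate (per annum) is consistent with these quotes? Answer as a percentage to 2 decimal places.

T = 15/12 years.
F/S = 20.8268/20.389 = 1.0214724 = (growth of ZAR) / (growth of CHF).
CHF growth factor: (1 + 0.0502)^(15/12) = 1.0631389.
Hence g_ZAR = 1.085967.
r = 1.085967^(12/15) − 1 = 0.068202 → 6.82%.

6.82%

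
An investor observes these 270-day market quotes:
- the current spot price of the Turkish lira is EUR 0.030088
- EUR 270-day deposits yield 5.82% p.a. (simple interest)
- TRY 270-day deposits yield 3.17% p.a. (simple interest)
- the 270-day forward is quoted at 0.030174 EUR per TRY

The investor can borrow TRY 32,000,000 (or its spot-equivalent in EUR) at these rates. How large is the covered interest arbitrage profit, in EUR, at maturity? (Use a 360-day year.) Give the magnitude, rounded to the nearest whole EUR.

T = 270/360 years.
Keep in TRY, deliver into the forward: 32,000,000·1.023775·0.030174 = EUR 988,524.38.
Swap to EUR now, deposit: 32,000,000·0.030088·1.043650 = EUR 1,004,842.92.
The quoted forward undervalues TRY, so borrow TRY, convert to EUR at spot, deposit the EUR at 5.82%, and buy TRY forward at 0.030174 to cover the loan.
Profit = 1,004,842.92 − 988,524.38 = EUR 16,319.

EUR 16,319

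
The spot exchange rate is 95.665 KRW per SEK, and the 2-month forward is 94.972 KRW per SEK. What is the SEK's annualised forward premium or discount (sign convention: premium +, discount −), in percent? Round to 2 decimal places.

-4.35%

T = 2/12 years.
(F − S)/S = (94.972 − 95.665)/95.665 = -0.0072440.
Annualise by dividing by T: -0.0072440 / (2/12) = -0.043464 → -4.35%.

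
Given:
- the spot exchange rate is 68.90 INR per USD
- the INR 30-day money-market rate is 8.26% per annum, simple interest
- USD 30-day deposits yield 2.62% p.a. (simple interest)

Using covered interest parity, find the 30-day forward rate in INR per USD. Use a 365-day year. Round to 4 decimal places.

69.2187

T = 30/365 years.
Growth of 1 INR over T: 1 + 0.0826×30/365 = 1.00678904.
USD accumulates by 1 + 0.0262×30/365 = 1.00215342.
Forward (INR per USD) = 68.9 × 1.00678904 / 1.00215342 = 69.218708.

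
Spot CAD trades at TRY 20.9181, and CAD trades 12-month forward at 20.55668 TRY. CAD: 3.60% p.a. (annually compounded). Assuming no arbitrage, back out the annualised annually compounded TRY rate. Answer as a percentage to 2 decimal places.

T = 1 year.
By CIP, F/S equals the TRY-to-CAD growth ratio: 20.55668/20.9181 = 0.9827221.
The CAD side grows by (1 + 0.0360)^1 = 1.036000.
Hence g_TRY = 1.0181001.
Annualise: 1.0181001^(1/1) − 1 = 0.018100 = 1.81%.

1.81%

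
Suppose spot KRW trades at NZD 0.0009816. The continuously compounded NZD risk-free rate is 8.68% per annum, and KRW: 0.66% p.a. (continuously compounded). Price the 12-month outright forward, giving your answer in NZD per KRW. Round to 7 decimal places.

0.0010636

T = 1 year.
NZD growth factor: e^(0.0868×1) = 1.0906785.
KRW growth factor: e^(0.0066×1) = 1.0066218.
So F = 0.0009816 × 1.0906785 / 1.0066218 = 0.001063567 (NZD/KRW).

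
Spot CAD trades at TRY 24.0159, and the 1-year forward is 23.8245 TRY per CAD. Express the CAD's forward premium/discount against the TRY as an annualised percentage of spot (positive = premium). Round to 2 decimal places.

-0.80%

T = 1 year.
CAD trades forward at -0.79697% vs spot over the period.
×(1/T) gives -0.80% p.a.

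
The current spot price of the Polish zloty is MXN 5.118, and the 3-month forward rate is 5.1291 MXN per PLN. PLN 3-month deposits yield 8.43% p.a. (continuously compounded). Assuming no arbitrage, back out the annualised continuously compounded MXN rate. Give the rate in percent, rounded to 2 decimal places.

T = 3/12 years.
CIP gives F = S · g_MXN/g_PLN, so g_MXN/g_PLN = 5.1291/5.118 = 1.0021688.
PLN growth factor: e^(0.0843×3/12) = 1.0212986.
That pins the MXN growth at 1.0235136.
Take logs: ln 1.0235136 / (3/12) = 0.092966, so 9.30%.

9.30%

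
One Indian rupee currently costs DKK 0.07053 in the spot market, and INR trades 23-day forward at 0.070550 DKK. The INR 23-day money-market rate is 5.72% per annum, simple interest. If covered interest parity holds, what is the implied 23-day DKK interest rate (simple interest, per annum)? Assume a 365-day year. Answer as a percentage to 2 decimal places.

T = 23/365 years.
F/S = 0.07055/0.07053 = 1.0002836 = (growth of DKK) / (growth of INR).
INR growth factor: 1 + 0.0572×23/365 = 1.0036044.
So the DKK growth factor = 1.003889.
r = (1.003889 − 1)/(23/365) = 0.061717 → 6.17%.

6.17%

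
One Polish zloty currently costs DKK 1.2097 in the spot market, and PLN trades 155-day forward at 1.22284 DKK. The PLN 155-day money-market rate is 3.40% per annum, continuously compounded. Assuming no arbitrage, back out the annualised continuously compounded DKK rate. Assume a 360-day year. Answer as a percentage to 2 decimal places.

T = 155/360 years.
CIP gives F = S · g_DKK/g_PLN, so g_DKK/g_PLN = 1.22284/1.2097 = 1.0108622.
PLN growth factor: e^(0.0340×155/360) = 1.0147466.
That pins the DKK growth at 1.025769.
Take logs: ln 1.025769 / (155/360) = 0.059092, so 5.91%.

5.91%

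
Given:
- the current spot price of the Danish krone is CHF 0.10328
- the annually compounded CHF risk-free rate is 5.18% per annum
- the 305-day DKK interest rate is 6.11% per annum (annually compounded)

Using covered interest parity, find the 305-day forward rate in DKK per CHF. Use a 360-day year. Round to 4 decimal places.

T = 305/360 years.
CHF growth factor: (1 + 0.0518)^(305/360) = 1.0437158.
Growth of 1 DKK over T: (1 + 0.0611)^(305/360) = 1.0515292.
Forward (CHF per DKK) = 0.10328 × 1.0437158 / 1.0515292 = 0.1025126.
Quoted the other way: 1/0.1025126 = 9.7549 DKK per CHF.

9.7549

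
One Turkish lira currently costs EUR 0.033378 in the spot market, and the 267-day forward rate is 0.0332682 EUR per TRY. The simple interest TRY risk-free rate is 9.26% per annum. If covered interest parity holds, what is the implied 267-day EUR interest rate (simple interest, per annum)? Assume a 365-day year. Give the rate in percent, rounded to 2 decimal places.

8.78%

T = 267/365 years.
CIP gives F = S · g_EUR/g_TRY, so g_EUR/g_TRY = 0.0332682/0.033378 = 0.9967104.
The TRY side grows by 1 + 0.0926×267/365 = 1.0677375.
Hence g_EUR = 1.0642251.
(1.0642251 − 1)/T = 0.087798, i.e. 8.78%.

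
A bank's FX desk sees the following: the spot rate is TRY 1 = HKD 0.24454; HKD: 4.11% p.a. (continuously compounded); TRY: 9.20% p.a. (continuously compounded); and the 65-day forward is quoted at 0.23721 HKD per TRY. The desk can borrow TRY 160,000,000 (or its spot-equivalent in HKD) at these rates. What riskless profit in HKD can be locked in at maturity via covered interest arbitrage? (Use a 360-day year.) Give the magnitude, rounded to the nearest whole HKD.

T = 65/360 years.
Keep in TRY, deliver into the forward: 160,000,000·1.0167498427·0.23721 = HKD 38,589,316.83.
Swap to HKD now, deposit: 160,000,000·0.24454·1.007448436 = HKD 39,417,830.49.
The quoted forward undervalues TRY, so borrow TRY, convert to HKD at spot, deposit the HKD at 4.11%, and buy TRY forward at 0.23721 to cover the loan.
Profit = 39,417,830.49 − 38,589,316.83 = HKD 828,514.

HKD 828,514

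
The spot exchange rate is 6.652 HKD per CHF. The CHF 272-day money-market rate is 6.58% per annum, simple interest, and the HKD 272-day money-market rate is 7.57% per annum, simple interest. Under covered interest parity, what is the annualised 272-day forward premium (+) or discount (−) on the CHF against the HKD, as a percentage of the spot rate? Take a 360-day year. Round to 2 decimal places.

T = 272/360 years.
CIP forward (HKD per CHF) = 6.652 × 1.0571956/1.0497156 = 6.699400.
Annualised premium = (F − S)/S × (1/T) = (6.699400 − 6.652)/6.652 ÷ (272/360) = 0.94%.

+0.94%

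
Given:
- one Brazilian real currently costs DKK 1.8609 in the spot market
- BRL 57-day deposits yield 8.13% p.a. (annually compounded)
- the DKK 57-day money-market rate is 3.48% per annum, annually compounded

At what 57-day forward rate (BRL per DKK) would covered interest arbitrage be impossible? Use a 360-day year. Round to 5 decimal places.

0.54113

T = 57/360 years.
DKK accumulates by (1 + 0.0348)^(57/360) = 1.005431.
BRL accumulates by (1 + 0.0813)^(57/360) = 1.0124529.
Forward (DKK per BRL) = 1.8609 × 1.005431 / 1.0124529 = 1.847994.
Quoted the other way: 1/1.847994 = 0.54113 BRL per DKK.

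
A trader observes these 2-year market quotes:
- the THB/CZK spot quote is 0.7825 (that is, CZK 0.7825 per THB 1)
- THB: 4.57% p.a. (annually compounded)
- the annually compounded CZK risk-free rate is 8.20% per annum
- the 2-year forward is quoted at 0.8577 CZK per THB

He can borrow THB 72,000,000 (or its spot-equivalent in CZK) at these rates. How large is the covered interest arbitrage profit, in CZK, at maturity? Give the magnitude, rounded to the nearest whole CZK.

T = 2 years.
Keep in THB, deliver into the forward: 72,000,000·1.09348849·0.8577 = CZK 67,527,725.61.
Swap to CZK now, deposit: 72,000,000·0.7825·1.170724 = CZK 65,958,590.16.
The quoted forward overvalues THB, so borrow CZK, buy THB at spot, deposit the THB at 4.57%, and sell the proceeds forward at 0.8577.
Arbitrage profit = |67,527,725.61 − 65,958,590.16| = CZK 1,569,135.

CZK 1,569,135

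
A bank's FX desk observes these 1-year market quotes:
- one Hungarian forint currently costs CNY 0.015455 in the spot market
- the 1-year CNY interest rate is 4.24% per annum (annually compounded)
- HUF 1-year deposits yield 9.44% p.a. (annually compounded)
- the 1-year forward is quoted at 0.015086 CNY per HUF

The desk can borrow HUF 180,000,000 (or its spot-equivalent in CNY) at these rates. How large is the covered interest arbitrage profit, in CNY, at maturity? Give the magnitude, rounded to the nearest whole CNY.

T = 1 year.
Route A — deposit HUF, sell forward: 180,000,000 × 1.094400 × 0.015086 = CNY 2,971,821.31.
Route B — convert at spot, deposit CNY: 180,000,000 × 0.015455 × 1.042400 = CNY 2,899,852.56.
The quoted forward overvalues HUF, so borrow CNY, buy HUF at spot, deposit the HUF at 9.44%, and sell the proceeds forward at 0.015086.
Profit = 2,971,821.31 − 2,899,852.56 = CNY 71,969.

CNY 71,969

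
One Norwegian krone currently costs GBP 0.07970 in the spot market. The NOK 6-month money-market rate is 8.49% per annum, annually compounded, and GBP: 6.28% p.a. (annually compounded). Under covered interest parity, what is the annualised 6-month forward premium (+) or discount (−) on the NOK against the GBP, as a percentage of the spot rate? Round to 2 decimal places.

T = 6/12 years.
CIP forward (GBP per NOK) = 0.0797 × 1.0309219/1.0415853 = 0.07888406.
Annualised premium = (F − S)/S × (1/T) = (0.07888406 − 0.0797)/0.0797 ÷ (6/12) = -2.05%.

-2.05%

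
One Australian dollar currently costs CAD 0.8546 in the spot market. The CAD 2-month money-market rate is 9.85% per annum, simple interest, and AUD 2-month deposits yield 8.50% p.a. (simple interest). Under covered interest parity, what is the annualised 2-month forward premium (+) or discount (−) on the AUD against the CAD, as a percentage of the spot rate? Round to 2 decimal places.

T = 2/12 years.
No-arbitrage forward: 0.8546 × 1.0164167 / 1.0141667 = 0.8564960 CAD/AUD.
(F − S)/S ÷ T = (0.8564960 − 0.8546)/0.8546/(2/12) = 0.013311 → 1.33%.

+1.33%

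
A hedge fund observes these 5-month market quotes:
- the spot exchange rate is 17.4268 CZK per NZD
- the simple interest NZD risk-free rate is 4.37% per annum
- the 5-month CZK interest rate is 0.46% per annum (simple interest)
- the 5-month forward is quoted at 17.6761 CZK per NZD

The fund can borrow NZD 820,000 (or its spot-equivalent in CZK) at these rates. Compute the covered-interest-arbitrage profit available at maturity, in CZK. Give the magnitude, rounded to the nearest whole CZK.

T = 5/12 years.
Keep in NZD, deliver into the forward: 820,000·1.0182083333·17.6761 = CZK 14,758,320.90.
Swap to CZK now, deposit: 820,000·17.4268·1.0019166667 = CZK 14,317,365.12.
The quoted forward overvalues NZD, so borrow CZK, buy NZD at spot, deposit the NZD at 4.37%, and sell the proceeds forward at 17.6761.
Arbitrage profit = |14,758,320.90 − 14,317,365.12| = CZK 440,956.

CZK 440,956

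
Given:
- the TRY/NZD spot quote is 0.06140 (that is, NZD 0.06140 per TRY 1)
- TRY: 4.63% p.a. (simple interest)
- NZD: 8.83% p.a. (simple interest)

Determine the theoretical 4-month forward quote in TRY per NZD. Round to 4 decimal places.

T = 4/12 years.
NZD accumulates by 1 + 0.0883×4/12 = 1.02943333.
TRY growth factor: 1 + 0.0463×4/12 = 1.01543333.
So F = 0.0614 × 1.02943333 / 1.01543333 = 0.062246535 (NZD/TRY).
Quoted the other way: 1/0.062246535 = 16.0652 TRY per NZD.

16.0652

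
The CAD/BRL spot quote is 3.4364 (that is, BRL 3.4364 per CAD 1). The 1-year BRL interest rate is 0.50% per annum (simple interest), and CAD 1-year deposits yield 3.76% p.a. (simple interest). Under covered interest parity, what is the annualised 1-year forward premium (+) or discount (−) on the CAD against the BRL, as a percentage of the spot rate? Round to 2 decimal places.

-3.14%

T = 1 year.
CIP forward (BRL per CAD) = 3.4364 × 1.005000/1.037600 = 3.3284329.
(F − S)/S ÷ T = (3.3284329 − 3.4364)/3.4364/1 = -0.031419 → -3.14%.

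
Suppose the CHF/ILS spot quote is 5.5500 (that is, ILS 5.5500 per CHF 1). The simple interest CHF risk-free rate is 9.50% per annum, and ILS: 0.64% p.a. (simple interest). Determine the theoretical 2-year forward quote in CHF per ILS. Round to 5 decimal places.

0.21170

T = 2 years.
ILS growth factor: 1 + 0.0064×2 = 1.012800.
Growth of 1 CHF over T: 1 + 0.0950×2 = 1.190000.
CIP: F = S · (grow ILS)/(grow CHF) = 5.55 × 1.012800/1.190000 = 4.723563 ILS per CHF.
Invert for CHF per ILS: 1 / 4.723563 = 0.21170.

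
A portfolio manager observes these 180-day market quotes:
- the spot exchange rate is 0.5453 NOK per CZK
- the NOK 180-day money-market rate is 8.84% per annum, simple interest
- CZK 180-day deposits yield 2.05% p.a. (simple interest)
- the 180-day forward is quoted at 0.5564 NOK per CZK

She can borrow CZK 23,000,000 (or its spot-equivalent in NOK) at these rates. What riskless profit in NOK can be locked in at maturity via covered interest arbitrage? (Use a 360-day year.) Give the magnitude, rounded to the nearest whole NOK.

T = 180/360 years.
Invest the CZK and cover forward: 23,000,000 × 1.010250 × 0.5564 = NOK 12,928,371.30.
Convert at spot and invest in NOK: 23,000,000 × 0.5453 × 1.044200 = NOK 13,096,251.98.
The quoted forward undervalues CZK, so borrow CZK, convert to NOK at spot, deposit the NOK at 8.84%, and buy CZK forward at 0.5564 to cover the loan.
Arbitrage profit = |12,928,371.30 − 13,096,251.98| = NOK 167,881.

NOK 167,881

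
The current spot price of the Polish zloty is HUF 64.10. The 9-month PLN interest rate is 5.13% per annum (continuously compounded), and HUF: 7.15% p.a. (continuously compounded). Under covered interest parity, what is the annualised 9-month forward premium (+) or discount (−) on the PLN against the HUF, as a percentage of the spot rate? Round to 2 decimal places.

T = 9/12 years.
CIP forward (HUF per PLN) = 64.1 × 1.0550889/1.0392247 = 65.07851.
(F − S)/S ÷ T = (65.07851 − 64.1)/64.1/(9/12) = 0.020354 → 2.04%.

+2.04%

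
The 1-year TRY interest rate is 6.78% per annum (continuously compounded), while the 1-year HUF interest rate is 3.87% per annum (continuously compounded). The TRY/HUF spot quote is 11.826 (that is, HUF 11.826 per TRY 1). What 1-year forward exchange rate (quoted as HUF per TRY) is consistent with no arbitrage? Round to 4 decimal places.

11.4868

T = 1 year.
HUF accumulates by e^(0.0387×1) = 1.0394586.
Growth of 1 TRY over T: e^(0.0678×1) = 1.07015126.
So F = 11.826 × 1.0394586 / 1.07015126 = 11.486822 (HUF/TRY).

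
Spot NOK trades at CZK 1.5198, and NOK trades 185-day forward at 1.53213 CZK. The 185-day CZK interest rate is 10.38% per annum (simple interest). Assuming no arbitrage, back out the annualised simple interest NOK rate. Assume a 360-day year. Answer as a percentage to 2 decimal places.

T = 185/360 years.
By CIP, F/S equals the CZK-to-NOK growth ratio: 1.53213/1.5198 = 1.0081129.
The CZK side grows by 1 + 0.1038×185/360 = 1.0533417.
Hence g_NOK = 1.0448648.
r = (1.0448648 − 1)/(185/360) = 0.087304 → 8.73%.

8.73%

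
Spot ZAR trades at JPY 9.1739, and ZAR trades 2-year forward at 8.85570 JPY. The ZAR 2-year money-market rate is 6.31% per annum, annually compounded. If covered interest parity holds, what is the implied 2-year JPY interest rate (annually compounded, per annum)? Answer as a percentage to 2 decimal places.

4.45%

T = 2 years.
F/S = 8.8557/9.1739 = 0.9653146 = (growth of JPY) / (growth of ZAR).
ZAR growth factor: (1 + 0.0631)^2 = 1.1301816.
That pins the JPY growth at 1.0909808.
r = 1.0909808^(1/2) − 1 = 0.044500 → 4.45%.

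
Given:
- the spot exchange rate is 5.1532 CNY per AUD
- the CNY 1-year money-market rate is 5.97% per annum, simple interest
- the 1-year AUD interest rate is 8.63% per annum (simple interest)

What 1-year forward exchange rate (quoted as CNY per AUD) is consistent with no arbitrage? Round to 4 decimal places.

T = 1 year.
CNY growth factor: 1 + 0.0597×1 = 1.059700.
AUD growth factor: 1 + 0.0863×1 = 1.086300.
CIP: F = S · (grow CNY)/(grow AUD) = 5.1532 × 1.059700/1.086300 = 5.027015 CNY per AUD.

5.0270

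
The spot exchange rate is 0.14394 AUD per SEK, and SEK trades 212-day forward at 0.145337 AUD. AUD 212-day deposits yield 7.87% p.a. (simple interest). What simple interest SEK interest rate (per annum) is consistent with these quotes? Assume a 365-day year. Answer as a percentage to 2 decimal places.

T = 212/365 years.
CIP gives F = S · g_AUD/g_SEK, so g_AUD/g_SEK = 0.145337/0.14394 = 1.0097054.
The AUD side grows by 1 + 0.0787×212/365 = 1.0457107.
That pins the SEK growth at 1.0356592.
(1.0356592 − 1)/T = 0.061394, i.e. 6.14%.

6.14%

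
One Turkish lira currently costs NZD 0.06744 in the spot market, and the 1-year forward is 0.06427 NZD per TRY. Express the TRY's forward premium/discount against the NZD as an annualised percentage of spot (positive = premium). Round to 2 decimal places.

-4.70%

T = 1 year.
(F − S)/S = (0.06427 − 0.06744)/0.06744 = -0.0470047.
×(1/T) gives -4.70% p.a.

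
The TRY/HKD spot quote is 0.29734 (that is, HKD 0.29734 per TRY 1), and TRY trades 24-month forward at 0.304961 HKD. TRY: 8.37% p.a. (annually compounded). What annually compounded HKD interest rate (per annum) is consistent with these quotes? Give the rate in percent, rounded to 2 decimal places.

T = 2 years.
By CIP, F/S equals the HKD-to-TRY growth ratio: 0.304961/0.29734 = 1.0256306.
TRY growth factor: (1 + 0.0837)^2 = 1.1744057.
So the HKD growth factor = 1.2045064.
r = 1.2045064^(1/2) − 1 = 0.097500 → 9.75%.

9.75%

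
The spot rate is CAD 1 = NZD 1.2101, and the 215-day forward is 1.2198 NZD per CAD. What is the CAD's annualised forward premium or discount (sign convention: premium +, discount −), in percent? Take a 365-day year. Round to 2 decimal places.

T = 215/365 years.
CAD trades forward at +0.80159% vs spot over the period.
×(1/T) gives 1.36% p.a.

+1.36%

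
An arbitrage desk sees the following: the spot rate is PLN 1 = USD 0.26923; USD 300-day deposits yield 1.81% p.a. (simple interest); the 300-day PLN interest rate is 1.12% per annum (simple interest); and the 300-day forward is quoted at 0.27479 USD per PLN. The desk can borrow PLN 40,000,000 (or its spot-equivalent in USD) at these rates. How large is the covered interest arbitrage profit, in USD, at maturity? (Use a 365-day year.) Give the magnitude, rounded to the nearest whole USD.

T = 300/365 years.
Route A — deposit PLN, sell forward: 40,000,000 × 1.0092054795 × 0.27479 = USD 11,092,782.95.
Route B — convert at spot, deposit USD: 40,000,000 × 0.26923 × 1.0148767123 = USD 10,929,410.29.
The quoted forward overvalues PLN, so borrow USD, buy PLN at spot, deposit the PLN at 1.12%, and sell the proceeds forward at 0.27479.
Profit = 11,092,782.95 − 10,929,410.29 = USD 163,373.

USD 163,373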